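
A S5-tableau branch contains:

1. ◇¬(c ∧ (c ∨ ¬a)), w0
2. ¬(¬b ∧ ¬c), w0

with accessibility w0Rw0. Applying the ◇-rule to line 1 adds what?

a fresh world w1 with w0Rw1, and ¬(c ∧ (c ∨ ¬a)) at w1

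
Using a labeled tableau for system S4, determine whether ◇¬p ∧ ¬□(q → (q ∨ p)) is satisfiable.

1. ◇¬p ∧ ¬□(q → (q ∨ p)), w0
2. ◇¬p, w0
3. ¬□(q → (q ∨ p)), w0
4. ¬p, w1
5. ¬(q → (q ∨ p)), w2
6. q, w2
7. ¬(q ∨ p), w2
8. ¬q, w2
9. ¬p, w2
Accessibility: w0Rw0, w0Rw1, w0Rw2, w1Rw1, w2Rw2
Branch closes: q and ¬q both at w2.
Every branch closes; the branch above is one of them.

Unsatisfiable (every branch closes)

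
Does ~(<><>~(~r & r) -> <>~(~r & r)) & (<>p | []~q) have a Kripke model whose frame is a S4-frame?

1. ~(<><>~(~r & r) -> <>~(~r & r)) & (<>p | []~q), u
2. ~(<><>~(~r & r) -> <>~(~r & r)), u   [&-rule on 1]
3. <>p | []~q, u   [&-rule on 1]
4. <><>~(~r & r), u   [~->-rule on 2]
5. ~<>~(~r & r), u   [~->-rule on 2]
6. ~r & r, u   [~<>-rule on 5 via uRu]
7. ~r, u   [&-rule on 6]
8. r, u   [&-rule on 6]
Accessibility: uRu
Branch closes: r and ~r both at u.
Every branch closes; the branch above is one of them.

Unsatisfiable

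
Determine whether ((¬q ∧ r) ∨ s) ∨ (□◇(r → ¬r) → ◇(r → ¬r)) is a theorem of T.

Tableau for the negation ¬(((¬q ∧ r) ∨ s) ∨ (□◇(r → ¬r) → ◇(r → ¬r))):
1. ¬(((¬q ∧ r) ∨ s) ∨ (□◇(r → ¬r) → ◇(r → ¬r))), u
2. ¬((¬q ∧ r) ∨ s), u
3. ¬(□◇(r → ¬r) → ◇(r → ¬r)), u
4. ¬(¬q ∧ r), u
5. ¬s, u
6. □◇(r → ¬r), u
7. ¬◇(r → ¬r), u
8. ◇(r → ¬r), u
9. ¬(r → ¬r), u
10. r, u
11. q, u
12. r → ¬r, v
13. ◇(r → ¬r), v
14. ¬(r → ¬r), v
15. r, v
16. ¬r, v
Accessibility: uRu, uRv, vRv
Branch closes: r and ¬r both at v.
All branches of the negation close; one closing branch shown above.

Valid in T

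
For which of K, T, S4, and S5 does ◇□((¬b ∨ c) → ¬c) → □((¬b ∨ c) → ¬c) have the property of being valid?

S5

S5-tableau for the negation ¬(◇□((¬b ∨ c) → ¬c) → □((¬b ∨ c) → ¬c)):
1. ¬(◇□((¬b ∨ c) → ¬c) → □((¬b ∨ c) → ¬c)), 0
2. ◇□((¬b ∨ c) → ¬c), 0   [¬→-rule on 1]
3. ¬□((¬b ∨ c) → ¬c), 0   [¬→-rule on 1]
4. □((¬b ∨ c) → ¬c), 1   [◇-rule on 2: fresh world 1, 0R1]
5. (¬b ∨ c) → ¬c, 0   [□-rule on 4 via 1R0]
6. (¬b ∨ c) → ¬c, 1   [□-rule on 4 via 1R1]
7. ¬(¬b ∨ c), 0   [→-rule on 5 (branches; this branch)]
8. b, 0   [¬∨-rule on 7]
9. ¬c, 0   [¬∨-rule on 7]
10. ¬(¬b ∨ c), 1   [→-rule on 6 (branches; this branch)]
11. b, 1   [¬∨-rule on 10]
12. ¬c, 1   [¬∨-rule on 10]
13. ¬((¬b ∨ c) → ¬c), 2   [¬□-rule on 3: fresh world 2, 0R2]
14. ¬b ∨ c, 2   [¬→-rule on 13]
15. c, 2   [¬→-rule on 13]
16. (¬b ∨ c) → ¬c, 2   [□-rule on 4 via 1R2]
17. ¬(¬b ∨ c), 2   [→-rule on 16 (branches; this branch)]
18. b, 2   [¬∨-rule on 17]
19. ¬c, 2   [¬∨-rule on 17]
Accessibility: 0R0, 0R1, 0R2, 1R0, 1R1, 1R2, 2R0, 2R1, 2R2
Branch closes: c and ¬c both at 2.
Every branch closes (one shown): valid in S5.
S4-tableau for the negation ¬(◇□((¬b ∨ c) → ¬c) → □((¬b ∨ c) → ¬c)):
1. ¬(◇□((¬b ∨ c) → ¬c) → □((¬b ∨ c) → ¬c)), 0
2. ◇□((¬b ∨ c) → ¬c), 0   [¬→-rule on 1]
3. ¬□((¬b ∨ c) → ¬c), 0   [¬→-rule on 1]
4. □((¬b ∨ c) → ¬c), 1   [◇-rule on 2: fresh world 1, 0R1]
5. (¬b ∨ c) → ¬c, 1   [□-rule on 4 via 1R1]
6. ¬c, 1   [→-rule on 5 (branches; this branch)]
7. ¬((¬b ∨ c) → ¬c), 2   [¬□-rule on 3: fresh world 2, 0R2]
8. ¬b ∨ c, 2   [¬→-rule on 7]
9. c, 2   [¬→-rule on 7]
Accessibility: 0R0, 0R1, 0R2, 1R1, 2R2
Complete open branch: countermodel on an S4-frame, so not valid in S4, nor in K, T (the same frame is also a K-frame and a T-frame).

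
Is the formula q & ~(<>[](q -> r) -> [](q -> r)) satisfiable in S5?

1. q & ~(<>[](q -> r) -> [](q -> r)), u
2. q, u
3. ~(<>[](q -> r) -> [](q -> r)), u
4. <>[](q -> r), u
5. ~[](q -> r), u
6. [](q -> r), v
7. q -> r, u
8. q -> r, v
9. r, u
10. r, v
11. ~(q -> r), w
12. q, w
13. ~r, w
14. q -> r, w
15. r, w
Accessibility: uRu, uRv, uRw, vRu, vRv, vRw, wRu, wRv, wRw
Branch closes: r and ~r both at w.
All branches of the tableau close; one closing branch shown above.

Unsatisfiable (every branch closes)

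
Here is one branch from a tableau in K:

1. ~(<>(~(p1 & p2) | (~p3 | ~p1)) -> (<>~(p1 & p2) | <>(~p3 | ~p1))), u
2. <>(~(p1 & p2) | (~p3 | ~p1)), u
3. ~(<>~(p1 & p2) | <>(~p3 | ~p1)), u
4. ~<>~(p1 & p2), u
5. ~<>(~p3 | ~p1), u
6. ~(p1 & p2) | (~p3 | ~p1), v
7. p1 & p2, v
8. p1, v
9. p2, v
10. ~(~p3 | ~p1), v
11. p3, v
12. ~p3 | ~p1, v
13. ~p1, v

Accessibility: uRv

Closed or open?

Yes, closed

Both p1 and ~p1 appear at v.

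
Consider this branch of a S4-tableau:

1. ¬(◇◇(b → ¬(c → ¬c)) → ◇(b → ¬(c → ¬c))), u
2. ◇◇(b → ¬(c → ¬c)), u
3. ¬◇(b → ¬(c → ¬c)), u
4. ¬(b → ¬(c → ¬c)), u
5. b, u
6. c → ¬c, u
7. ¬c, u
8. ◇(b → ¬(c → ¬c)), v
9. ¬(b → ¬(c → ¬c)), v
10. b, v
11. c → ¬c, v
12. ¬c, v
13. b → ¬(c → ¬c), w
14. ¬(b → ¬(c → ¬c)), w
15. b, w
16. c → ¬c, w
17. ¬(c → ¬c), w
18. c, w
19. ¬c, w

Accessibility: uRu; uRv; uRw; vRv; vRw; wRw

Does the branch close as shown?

Both c and ¬c appear at w.

Closed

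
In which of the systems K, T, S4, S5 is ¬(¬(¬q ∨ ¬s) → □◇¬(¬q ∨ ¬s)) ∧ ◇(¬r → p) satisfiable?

K, T, S4

S4-tableau for the formula:
1. ¬(¬(¬q ∨ ¬s) → □◇¬(¬q ∨ ¬s)) ∧ ◇(¬r → p), w0
2. ¬(¬(¬q ∨ ¬s) → □◇¬(¬q ∨ ¬s)), w0
3. ◇(¬r → p), w0
4. ¬(¬q ∨ ¬s), w0
5. ¬□◇¬(¬q ∨ ¬s), w0
6. q, w0
7. s, w0
8. ¬r → p, w1
9. p, w1
10. ¬◇¬(¬q ∨ ¬s), w2
11. ¬q ∨ ¬s, w2
12. ¬s, w2
Accessibility: w0Rw0, w0Rw1, w0Rw2, w1Rw1, w2Rw2
Complete open branch: satisfiable in S4, hence also in K, T (this S4-model is also a K-model and a T-model).
S5-tableau for the formula:
1. ¬(¬(¬q ∨ ¬s) → □◇¬(¬q ∨ ¬s)) ∧ ◇(¬r → p), w0
2. ¬(¬(¬q ∨ ¬s) → □◇¬(¬q ∨ ¬s)), w0
3. ◇(¬r → p), w0
4. ¬(¬q ∨ ¬s), w0
5. ¬□◇¬(¬q ∨ ¬s), w0
6. q, w0
7. s, w0
8. ¬r → p, w1
9. p, w1
10. ¬◇¬(¬q ∨ ¬s), w2
11. ¬q ∨ ¬s, w0
12. ¬q ∨ ¬s, w1
13. ¬q ∨ ¬s, w2
14. ¬s, w0
Accessibility: w0Rw0, w0Rw1, w0Rw2, w1Rw0, w1Rw1, w1Rw2, w2Rw0, w2Rw1, w2Rw2
Branch closes: s and ¬s both at w0.
Every branch closes (one shown): unsatisfiable in S5.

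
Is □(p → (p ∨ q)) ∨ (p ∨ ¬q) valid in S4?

Valid in S4

Tableau for the negation ¬(□(p → (p ∨ q)) ∨ (p ∨ ¬q)):
1. ¬(□(p → (p ∨ q)) ∨ (p ∨ ¬q)), 0
2. ¬□(p → (p ∨ q)), 0
3. ¬(p ∨ ¬q), 0
4. ¬p, 0
5. q, 0
6. ¬(p → (p ∨ q)), 1
7. p, 1
8. ¬(p ∨ q), 1
9. ¬p, 1
10. ¬q, 1
Accessibility: 0R0, 0R1, 1R1
Branch closes: p and ¬p both at 1.
Every branch of the negation's tableau closes; the branch above is one of them.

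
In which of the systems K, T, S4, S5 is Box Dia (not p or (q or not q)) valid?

K-tableau for the negation not Box Dia (not p or (q or not q)):
1. not Box Dia (not p or (q or not q)), u
2. not Dia (not p or (q or not q)), v
Accessibility: uRv
Complete open branch: countermodel on a K-frame, so not valid in K.
T-tableau for the negation not Box Dia (not p or (q or not q)):
1. not Box Dia (not p or (q or not q)), u
2. not Dia (not p or (q or not q)), v
3. not (not p or (q or not q)), v
4. p, v
5. not (q or not q), v
6. not q, v
7. q, v
Accessibility: uRu, uRv, vRv
Branch closes: q and not q both at v.
Every branch closes (one shown): valid in T, hence also in S4, S5 (every theorem of T is a theorem of S4 and S5).

T, S4, S5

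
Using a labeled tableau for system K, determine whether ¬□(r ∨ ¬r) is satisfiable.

1. ¬□(r ∨ ¬r), u
2. ¬(r ∨ ¬r), v
3. ¬r, v
4. r, v
Accessibility: uRv
Branch closes: r and ¬r both at v.
(One branch shown.) All branches close.

Unsatisfiable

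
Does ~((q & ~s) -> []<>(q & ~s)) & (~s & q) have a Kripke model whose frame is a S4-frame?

Satisfiable (open branch found)

1. ~((q & ~s) -> []<>(q & ~s)) & (~s & q), 0
2. ~((q & ~s) -> []<>(q & ~s)), 0
3. ~s & q, 0
4. q & ~s, 0
5. ~[]<>(q & ~s), 0
6. ~s, 0
7. q, 0
8. ~<>(q & ~s), 1
9. ~(q & ~s), 1
10. s, 1
Accessibility: 0R0, 0R1, 1R1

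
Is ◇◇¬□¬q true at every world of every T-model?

No, not valid

Tableau for the negation ¬◇◇¬□¬q:
1. ¬◇◇¬□¬q, w0
2. ¬◇¬□¬q, w0   [¬◇-rule on 1 via w0Rw0]
3. □¬q, w0   [¬◇-rule on 2 via w0Rw0]
4. ¬q, w0   [□-rule on 3 via w0Rw0]
Accessibility: w0Rw0
The negation has an open branch (countermodel exists).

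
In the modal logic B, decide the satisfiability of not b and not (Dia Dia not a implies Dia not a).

1. not b and not (Dia Dia not a implies Dia not a), w0
2. not b, w0
3. not (Dia Dia not a implies Dia not a), w0
4. Dia Dia not a, w0
5. not Dia not a, w0
6. a, w0
7. Dia not a, w1
8. a, w1
9. not a, w2
Accessibility: w0Rw0, w0Rw1, w1Rw0, w1Rw1, w1Rw2, w2Rw1, w2Rw2

Satisfiable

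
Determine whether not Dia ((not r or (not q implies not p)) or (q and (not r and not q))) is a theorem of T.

Invalid (countermodel exists)

Tableau for the negation Dia ((not r or (not q implies not p)) or (q and (not r and not q))):
1. Dia ((not r or (not q implies not p)) or (q and (not r and not q))), 0
2. (not r or (not q implies not p)) or (q and (not r and not q)), 1
3. not r or (not q implies not p), 1
4. not q implies not p, 1
5. not p, 1
Accessibility: 0R0, 0R1, 1R1
The negation has an open branch (countermodel exists).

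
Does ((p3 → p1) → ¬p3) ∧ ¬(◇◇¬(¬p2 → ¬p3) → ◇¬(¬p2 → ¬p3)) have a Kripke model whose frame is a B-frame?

Yes, satisfiable

1. ((p3 → p1) → ¬p3) ∧ ¬(◇◇¬(¬p2 → ¬p3) → ◇¬(¬p2 → ¬p3)), w0
2. (p3 → p1) → ¬p3, w0
3. ¬(◇◇¬(¬p2 → ¬p3) → ◇¬(¬p2 → ¬p3)), w0
4. ◇◇¬(¬p2 → ¬p3), w0
5. ¬◇¬(¬p2 → ¬p3), w0
6. ¬p2 → ¬p3, w0
7. ¬p3, w0
8. ◇¬(¬p2 → ¬p3), w1
9. ¬p2 → ¬p3, w1
10. ¬p3, w1
11. ¬(¬p2 → ¬p3), w2
12. ¬p2, w2
13. p3, w2
Accessibility: w0Rw0, w0Rw1, w1Rw0, w1Rw1, w1Rw2, w2Rw1, w2Rw2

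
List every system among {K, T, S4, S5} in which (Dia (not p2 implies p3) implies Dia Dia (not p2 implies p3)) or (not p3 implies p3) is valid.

T-tableau for the negation not ((Dia (not p2 implies p3) implies Dia Dia (not p2 implies p3)) or (not p3 implies p3)):
1. not ((Dia (not p2 implies p3) implies Dia Dia (not p2 implies p3)) or (not p3 implies p3)), w0
2. not (Dia (not p2 implies p3) implies Dia Dia (not p2 implies p3)), w0
3. not (not p3 implies p3), w0
4. Dia (not p2 implies p3), w0
5. not Dia Dia (not p2 implies p3), w0
6. not p3, w0
7. not Dia (not p2 implies p3), w0
8. not (not p2 implies p3), w0
9. not p2, w0
10. not p2 implies p3, w1
11. not Dia (not p2 implies p3), w1
12. not (not p2 implies p3), w1
13. not p2, w1
14. not p3, w1
15. p3, w1
Accessibility: w0Rw0, w0Rw1, w1Rw1
Branch closes: p3 and not p3 both at w1.
Every branch closes (one shown): valid in T, hence also in S4, S5 (every theorem of T is a theorem of S4 and S5).
K-tableau for the negation not ((Dia (not p2 implies p3) implies Dia Dia (not p2 implies p3)) or (not p3 implies p3)):
1. not ((Dia (not p2 implies p3) implies Dia Dia (not p2 implies p3)) or (not p3 implies p3)), w0
2. not (Dia (not p2 implies p3) implies Dia Dia (not p2 implies p3)), w0
3. not (not p3 implies p3), w0
4. Dia (not p2 implies p3), w0
5. not Dia Dia (not p2 implies p3), w0
6. not p3, w0
7. not p2 implies p3, w1
8. not Dia (not p2 implies p3), w1
9. p3, w1
Accessibility: w0Rw1
Complete open branch: countermodel on a K-frame, so not valid in K.

T, S4, S5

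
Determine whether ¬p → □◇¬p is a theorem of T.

Tableau for the negation ¬(¬p → □◇¬p):
1. ¬(¬p → □◇¬p), 0
2. ¬p, 0
3. ¬□◇¬p, 0
4. ¬◇¬p, 1
5. p, 1
Accessibility: 0R0, 0R1, 1R1
The negation has an open branch (countermodel exists).

No, not valid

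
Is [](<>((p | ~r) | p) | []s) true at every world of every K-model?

Tableau for the negation ~[](<>((p | ~r) | p) | []s):
1. ~[](<>((p | ~r) | p) | []s), 0
2. ~(<>((p | ~r) | p) | []s), 1
3. ~<>((p | ~r) | p), 1
4. ~[]s, 1
5. ~s, 2
6. ~((p | ~r) | p), 2
7. ~(p | ~r), 2
8. ~p, 2
9. r, 2
Accessibility: 0R1, 1R2
The negation has an open branch (countermodel exists).

No, not valid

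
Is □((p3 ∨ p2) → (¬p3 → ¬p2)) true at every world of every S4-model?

Not valid

Tableau for the negation ¬□((p3 ∨ p2) → (¬p3 → ¬p2)):
1. ¬□((p3 ∨ p2) → (¬p3 → ¬p2)), u
2. ¬((p3 ∨ p2) → (¬p3 → ¬p2)), v
3. p3 ∨ p2, v
4. ¬(¬p3 → ¬p2), v
5. ¬p3, v
6. p2, v
Accessibility: uRu, uRv, vRv
The negation has an open branch (countermodel exists).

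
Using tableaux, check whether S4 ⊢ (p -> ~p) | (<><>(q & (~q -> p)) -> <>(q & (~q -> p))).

Valid

Tableau for the negation ~((p -> ~p) | (<><>(q & (~q -> p)) -> <>(q & (~q -> p)))):
1. ~((p -> ~p) | (<><>(q & (~q -> p)) -> <>(q & (~q -> p)))), 0
2. ~(p -> ~p), 0   [~|-rule on 1]
3. ~(<><>(q & (~q -> p)) -> <>(q & (~q -> p))), 0   [~|-rule on 1]
4. p, 0   [~->-rule on 2]
5. <><>(q & (~q -> p)), 0   [~->-rule on 3]
6. ~<>(q & (~q -> p)), 0   [~->-rule on 3]
7. ~(q & (~q -> p)), 0   [~<>-rule on 6 via 0R0]
8. ~q, 0   [~&-rule on 7 (branches; this branch)]
9. <>(q & (~q -> p)), 1   [<>-rule on 5: fresh world 1, 0R1]
10. ~(q & (~q -> p)), 1   [~<>-rule on 6 via 0R1]
11. ~(~q -> p), 1   [~&-rule on 10 (branches; this branch)]
12. ~q, 1   [~->-rule on 11]
13. ~p, 1   [~->-rule on 11]
14. q & (~q -> p), 2   [<>-rule on 9: fresh world 2, 1R2]
15. q, 2   [&-rule on 14]
16. ~q -> p, 2   [&-rule on 14]
17. ~(q & (~q -> p)), 2   [~<>-rule on 6 via 0R2]
18. p, 2   [->-rule on 16 (branches; this branch)]
19. ~(~q -> p), 2   [~&-rule on 17 (branches; this branch)]
20. ~q, 2   [~->-rule on 19]
21. ~p, 2   [~->-rule on 19]
Accessibility: 0R0, 0R1, 0R2, 1R1, 1R2, 2R2
Branch closes: q and ~q both at 2.
All branches of the negation close; one closing branch shown above.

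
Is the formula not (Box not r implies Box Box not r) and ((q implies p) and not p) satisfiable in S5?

1. not (Box not r implies Box Box not r) and ((q implies p) and not p), 0
2. not (Box not r implies Box Box not r), 0
3. (q implies p) and not p, 0
4. Box not r, 0
5. not Box Box not r, 0
6. q implies p, 0
7. not p, 0
8. not r, 0
9. not q, 0
10. not Box not r, 1
11. not r, 1
12. r, 2
13. not r, 2
Accessibility: 0R0, 0R1, 0R2, 1R0, 1R1, 1R2, 2R0, 2R1, 2R2
Branch closes: r and not r both at 2.
All branches of the tableau close; one closing branch shown above.

Unsatisfiable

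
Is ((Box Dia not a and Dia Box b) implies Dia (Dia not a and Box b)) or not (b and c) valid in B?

Valid

Tableau for the negation not (((Box Dia not a and Dia Box b) implies Dia (Dia not a and Box b)) or not (b and c)):
1. not (((Box Dia not a and Dia Box b) implies Dia (Dia not a and Box b)) or not (b and c)), u
2. not ((Box Dia not a and Dia Box b) implies Dia (Dia not a and Box b)), u
3. b and c, u
4. Box Dia not a and Dia Box b, u
5. not Dia (Dia not a and Box b), u
6. b, u
7. c, u
8. Box Dia not a, u
9. Dia Box b, u
10. not (Dia not a and Box b), u
11. Dia not a, u
12. not Box b, u
13. Box b, v
14. not (Dia not a and Box b), v
15. Dia not a, v
16. b, v
17. not Box b, v
18. not a, w
19. not (Dia not a and Box b), w
20. Dia not a, w
21. not Box b, w
22. not b, x
23. not (Dia not a and Box b), x
24. Dia not a, x
25. not Dia not a, x
26. a, u
27. a, x
28. not a, y
29. b, y
30. not b, z
31. b, z
Accessibility: uRu, uRv, uRw, uRx, vRu, vRv, vRy, vRz, wRu, wRw, xRu, xRx, yRv, yRy, zRv, zRz
Branch closes: b and not b both at z.
Every branch of the negation's tableau closes; the branch above is one of them.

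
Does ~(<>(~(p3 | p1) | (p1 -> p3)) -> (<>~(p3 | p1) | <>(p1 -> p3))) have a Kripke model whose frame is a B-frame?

1. ~(<>(~(p3 | p1) | (p1 -> p3)) -> (<>~(p3 | p1) | <>(p1 -> p3))), w0
2. <>(~(p3 | p1) | (p1 -> p3)), w0
3. ~(<>~(p3 | p1) | <>(p1 -> p3)), w0
4. ~<>~(p3 | p1), w0
5. ~<>(p1 -> p3), w0
6. p3 | p1, w0
7. ~(p1 -> p3), w0
8. p1, w0
9. ~p3, w0
10. ~(p3 | p1) | (p1 -> p3), w1
11. p3 | p1, w1
12. ~(p1 -> p3), w1
13. p1, w1
14. ~p3, w1
15. p1 -> p3, w1
16. p3, w1
Accessibility: w0Rw0, w0Rw1, w1Rw0, w1Rw1
Branch closes: p3 and ~p3 both at w1.
All branches of the tableau close; one closing branch shown above.

Unsatisfiable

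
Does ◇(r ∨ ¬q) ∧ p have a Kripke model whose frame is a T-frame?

Satisfiable

1. ◇(r ∨ ¬q) ∧ p, 0
2. ◇(r ∨ ¬q), 0
3. p, 0
4. r ∨ ¬q, 1
5. ¬q, 1
Accessibility: 0R0, 0R1, 1R1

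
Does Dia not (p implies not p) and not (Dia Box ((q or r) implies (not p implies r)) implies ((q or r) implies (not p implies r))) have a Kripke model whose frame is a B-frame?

Unsatisfiable (every branch closes)

1. Dia not (p implies not p) and not (Dia Box ((q or r) implies (not p implies r)) implies ((q or r) implies (not p implies r))), u
2. Dia not (p implies not p), u
3. not (Dia Box ((q or r) implies (not p implies r)) implies ((q or r) implies (not p implies r))), u
4. Dia Box ((q or r) implies (not p implies r)), u
5. not ((q or r) implies (not p implies r)), u
6. q or r, u
7. not (not p implies r), u
8. not p, u
9. not r, u
10. q, u
11. not (p implies not p), v
12. p, v
13. Box ((q or r) implies (not p implies r)), w
14. (q or r) implies (not p implies r), u
15. (q or r) implies (not p implies r), w
16. not p implies r, u
17. not (q or r), w
18. not q, w
19. not r, w
20. r, u
Accessibility: uRu, uRv, uRw, vRu, vRv, wRu, wRw
Branch closes: r and not r both at u.
(One branch shown.) All branches close.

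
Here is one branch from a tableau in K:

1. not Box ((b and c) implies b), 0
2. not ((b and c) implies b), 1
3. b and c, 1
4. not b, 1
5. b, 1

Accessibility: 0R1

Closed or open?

Both b and not b appear at 1.

Yes, closed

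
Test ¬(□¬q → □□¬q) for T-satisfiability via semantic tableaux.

1. ¬(□¬q → □□¬q), 0
2. □¬q, 0
3. ¬□□¬q, 0
4. ¬q, 0
5. ¬□¬q, 1
6. ¬q, 1
7. q, 2
Accessibility: 0R0, 0R1, 1R1, 1R2, 2R2

Satisfiable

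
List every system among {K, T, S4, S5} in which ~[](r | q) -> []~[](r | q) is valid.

S5

S5-tableau for the negation ~(~[](r | q) -> []~[](r | q)):
1. ~(~[](r | q) -> []~[](r | q)), u
2. ~[](r | q), u
3. ~[]~[](r | q), u
4. ~(r | q), v
5. ~r, v
6. ~q, v
7. [](r | q), w
8. r | q, u
9. r | q, v
10. r | q, w
11. q, u
12. q, v
Accessibility: uRu, uRv, uRw, vRu, vRv, vRw, wRu, wRv, wRw
Branch closes: q and ~q both at v.
Every branch closes (one shown): valid in S5.
S4-tableau for the negation ~(~[](r | q) -> []~[](r | q)):
1. ~(~[](r | q) -> []~[](r | q)), u
2. ~[](r | q), u
3. ~[]~[](r | q), u
4. ~(r | q), v
5. ~r, v
6. ~q, v
7. [](r | q), w
8. r | q, w
9. q, w
Accessibility: uRu, uRv, uRw, vRv, wRw
Complete open branch: countermodel on an S4-frame, so not valid in S4, nor in K, T (the same frame is also a K-frame and a T-frame).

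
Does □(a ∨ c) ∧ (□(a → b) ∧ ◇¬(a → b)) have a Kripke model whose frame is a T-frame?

Unsatisfiable

1. □(a ∨ c) ∧ (□(a → b) ∧ ◇¬(a → b)), u
2. □(a ∨ c), u   [∧-rule on 1]
3. □(a → b) ∧ ◇¬(a → b), u   [∧-rule on 1]
4. □(a → b), u   [∧-rule on 3]
5. ◇¬(a → b), u   [∧-rule on 3]
6. a ∨ c, u   [□-rule on 2 via uRu]
7. a → b, u   [□-rule on 4 via uRu]
8. c, u   [∨-rule on 6 (branches; this branch)]
9. b, u   [→-rule on 7 (branches; this branch)]
10. ¬(a → b), v   [◇-rule on 5: fresh world v, uRv]
11. a, v   [¬→-rule on 10]
12. ¬b, v   [¬→-rule on 10]
13. a ∨ c, v   [□-rule on 2 via uRv]
14. a → b, v   [□-rule on 4 via uRv]
15. c, v   [∨-rule on 13 (branches; this branch)]
16. b, v   [→-rule on 14 (branches; this branch)]
Accessibility: uRu, uRv, vRv
Branch closes: b and ¬b both at v.
(One branch shown.) All branches close.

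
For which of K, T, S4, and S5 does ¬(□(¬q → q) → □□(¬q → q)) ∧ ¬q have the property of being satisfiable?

T-tableau for the formula:
1. ¬(□(¬q → q) → □□(¬q → q)) ∧ ¬q, u
2. ¬(□(¬q → q) → □□(¬q → q)), u
3. ¬q, u
4. □(¬q → q), u
5. ¬□□(¬q → q), u
6. ¬q → q, u
7. q, u
Accessibility: uRu
Branch closes: q and ¬q both at u.
Every branch closes (one shown): unsatisfiable in T, hence also in S4, S5 (every S4/S5-frame is a T-frame).
K-tableau for the formula:
1. ¬(□(¬q → q) → □□(¬q → q)) ∧ ¬q, u
2. ¬(□(¬q → q) → □□(¬q → q)), u
3. ¬q, u
4. □(¬q → q), u
5. ¬□□(¬q → q), u
6. ¬□(¬q → q), v
7. ¬q → q, v
8. q, v
9. ¬(¬q → q), w
10. ¬q, w
Accessibility: uRv, vRw
Complete open branch: satisfiable in K.

K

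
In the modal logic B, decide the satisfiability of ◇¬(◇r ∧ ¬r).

1. ◇¬(◇r ∧ ¬r), u
2. ¬(◇r ∧ ¬r), v
3. r, v
Accessibility: uRu, uRv, vRu, vRv

Yes, satisfiable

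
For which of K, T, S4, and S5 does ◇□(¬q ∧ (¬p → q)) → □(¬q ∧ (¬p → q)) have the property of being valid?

S4-tableau for the negation ¬(◇□(¬q ∧ (¬p → q)) → □(¬q ∧ (¬p → q))):
1. ¬(◇□(¬q ∧ (¬p → q)) → □(¬q ∧ (¬p → q))), u
2. ◇□(¬q ∧ (¬p → q)), u   [¬→-rule on 1]
3. ¬□(¬q ∧ (¬p → q)), u   [¬→-rule on 1]
4. □(¬q ∧ (¬p → q)), v   [◇-rule on 2: fresh world v, uRv]
5. ¬q ∧ (¬p → q), v   [□-rule on 4 via vRv]
6. ¬q, v   [∧-rule on 5]
7. ¬p → q, v   [∧-rule on 5]
8. p, v   [→-rule on 7 (branches; this branch)]
9. ¬(¬q ∧ (¬p → q)), w   [¬□-rule on 3: fresh world w, uRw]
10. ¬(¬p → q), w   [¬∧-rule on 9 (branches; this branch)]
11. ¬p, w   [¬→-rule on 10]
12. ¬q, w   [¬→-rule on 10]
Accessibility: uRu, uRv, uRw, vRv, wRw
Complete open branch: countermodel on an S4-frame, so not valid in S4, nor in K, T (the same frame is also a K-frame and a T-frame).
S5-tableau for the negation ¬(◇□(¬q ∧ (¬p → q)) → □(¬q ∧ (¬p → q))):
1. ¬(◇□(¬q ∧ (¬p → q)) → □(¬q ∧ (¬p → q))), u
2. ◇□(¬q ∧ (¬p → q)), u   [¬→-rule on 1]
3. ¬□(¬q ∧ (¬p → q)), u   [¬→-rule on 1]
4. □(¬q ∧ (¬p → q)), v   [◇-rule on 2: fresh world v, uRv]
5. ¬q ∧ (¬p → q), u   [□-rule on 4 via vRu]
6. ¬q, u   [∧-rule on 5]
7. ¬p → q, u   [∧-rule on 5]
8. ¬q ∧ (¬p → q), v   [□-rule on 4 via vRv]
9. ¬q, v   [∧-rule on 8]
10. ¬p → q, v   [∧-rule on 8]
11. p, u   [→-rule on 7 (branches; this branch)]
12. p, v   [→-rule on 10 (branches; this branch)]
13. ¬(¬q ∧ (¬p → q)), w   [¬□-rule on 3: fresh world w, uRw]
14. ¬q ∧ (¬p → q), w   [□-rule on 4 via vRw]
15. ¬q, w   [∧-rule on 14]
16. ¬p → q, w   [∧-rule on 14]
17. ¬(¬p → q), w   [¬∧-rule on 13 (branches; this branch)]
18. ¬p, w   [¬→-rule on 17]
19. q, w   [→-rule on 16 (branches; this branch)]
Accessibility: uRu, uRv, uRw, vRu, vRv, vRw, wRu, wRv, wRw
Branch closes: q and ¬q both at w.
Every branch closes (one shown): valid in S5.

S5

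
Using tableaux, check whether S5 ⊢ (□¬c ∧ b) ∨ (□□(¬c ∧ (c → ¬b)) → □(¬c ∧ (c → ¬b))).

Tableau for the negation ¬((□¬c ∧ b) ∨ (□□(¬c ∧ (c → ¬b)) → □(¬c ∧ (c → ¬b)))):
1. ¬((□¬c ∧ b) ∨ (□□(¬c ∧ (c → ¬b)) → □(¬c ∧ (c → ¬b)))), 0
2. ¬(□¬c ∧ b), 0
3. ¬(□□(¬c ∧ (c → ¬b)) → □(¬c ∧ (c → ¬b))), 0
4. □□(¬c ∧ (c → ¬b)), 0
5. ¬□(¬c ∧ (c → ¬b)), 0
6. □(¬c ∧ (c → ¬b)), 0
7. ¬c ∧ (c → ¬b), 0
8. ¬c, 0
9. c → ¬b, 0
10. ¬b, 0
11. ¬(¬c ∧ (c → ¬b)), 1
12. □(¬c ∧ (c → ¬b)), 1
13. ¬c ∧ (c → ¬b), 1
14. ¬c, 1
15. c → ¬b, 1
16. ¬(c → ¬b), 1
17. c, 1
18. b, 1
Accessibility: 0R0, 0R1, 1R0, 1R1
Branch closes: c and ¬c both at 1.
All branches of the negation close; one closing branch shown above.

Valid in S5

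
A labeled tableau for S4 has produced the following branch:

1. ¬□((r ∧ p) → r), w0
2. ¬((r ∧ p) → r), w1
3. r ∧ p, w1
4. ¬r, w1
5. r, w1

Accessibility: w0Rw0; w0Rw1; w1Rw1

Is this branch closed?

Closed

Both r and ¬r appear at w1.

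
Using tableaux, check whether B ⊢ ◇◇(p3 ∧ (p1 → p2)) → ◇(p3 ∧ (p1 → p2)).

Not valid

Tableau for the negation ¬(◇◇(p3 ∧ (p1 → p2)) → ◇(p3 ∧ (p1 → p2))):
1. ¬(◇◇(p3 ∧ (p1 → p2)) → ◇(p3 ∧ (p1 → p2))), w0
2. ◇◇(p3 ∧ (p1 → p2)), w0
3. ¬◇(p3 ∧ (p1 → p2)), w0
4. ¬(p3 ∧ (p1 → p2)), w0
5. ¬(p1 → p2), w0
6. p1, w0
7. ¬p2, w0
8. ◇(p3 ∧ (p1 → p2)), w1
9. ¬(p3 ∧ (p1 → p2)), w1
10. ¬(p1 → p2), w1
11. p1, w1
12. ¬p2, w1
13. p3 ∧ (p1 → p2), w2
14. p3, w2
15. p1 → p2, w2
16. p2, w2
Accessibility: w0Rw0, w0Rw1, w1Rw0, w1Rw1, w1Rw2, w2Rw1, w2Rw2
The negation has an open branch (countermodel exists).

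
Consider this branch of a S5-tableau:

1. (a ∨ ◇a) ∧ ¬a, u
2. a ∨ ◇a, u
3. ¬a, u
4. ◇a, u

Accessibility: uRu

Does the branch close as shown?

No atom appears with both signs at the same world.

Not closed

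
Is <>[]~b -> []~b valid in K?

Tableau for the negation ~(<>[]~b -> []~b):
1. ~(<>[]~b -> []~b), u
2. <>[]~b, u
3. ~[]~b, u
4. []~b, v
5. b, w
Accessibility: uRv, uRw
The negation has an open branch (countermodel exists).

No, not valid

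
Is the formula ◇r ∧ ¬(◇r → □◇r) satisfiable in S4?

1. ◇r ∧ ¬(◇r → □◇r), w0
2. ◇r, w0
3. ¬(◇r → □◇r), w0
4. ¬□◇r, w0
5. r, w1
6. ¬◇r, w2
7. ¬r, w2
Accessibility: w0Rw0, w0Rw1, w0Rw2, w1Rw1, w2Rw2

Satisfiable (open branch found)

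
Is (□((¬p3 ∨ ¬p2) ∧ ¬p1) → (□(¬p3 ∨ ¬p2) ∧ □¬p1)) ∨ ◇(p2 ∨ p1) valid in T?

Yes, valid

Tableau for the negation ¬((□((¬p3 ∨ ¬p2) ∧ ¬p1) → (□(¬p3 ∨ ¬p2) ∧ □¬p1)) ∨ ◇(p2 ∨ p1)):
1. ¬((□((¬p3 ∨ ¬p2) ∧ ¬p1) → (□(¬p3 ∨ ¬p2) ∧ □¬p1)) ∨ ◇(p2 ∨ p1)), w0
2. ¬(□((¬p3 ∨ ¬p2) ∧ ¬p1) → (□(¬p3 ∨ ¬p2) ∧ □¬p1)), w0
3. ¬◇(p2 ∨ p1), w0
4. □((¬p3 ∨ ¬p2) ∧ ¬p1), w0
5. ¬(□(¬p3 ∨ ¬p2) ∧ □¬p1), w0
6. ¬(p2 ∨ p1), w0
7. ¬p2, w0
8. ¬p1, w0
9. (¬p3 ∨ ¬p2) ∧ ¬p1, w0
10. ¬p3 ∨ ¬p2, w0
11. ¬□(¬p3 ∨ ¬p2), w0
12. ¬(¬p3 ∨ ¬p2), w1
13. p3, w1
14. p2, w1
15. ¬(p2 ∨ p1), w1
16. ¬p2, w1
17. ¬p1, w1
Accessibility: w0Rw0, w0Rw1, w1Rw1
Branch closes: p2 and ¬p2 both at w1.
Every branch of the negation's tableau closes; the branch above is one of them.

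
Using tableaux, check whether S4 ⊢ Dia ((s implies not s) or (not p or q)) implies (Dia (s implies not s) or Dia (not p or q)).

Valid in S4

Tableau for the negation not (Dia ((s implies not s) or (not p or q)) implies (Dia (s implies not s) or Dia (not p or q))):
1. not (Dia ((s implies not s) or (not p or q)) implies (Dia (s implies not s) or Dia (not p or q))), u
2. Dia ((s implies not s) or (not p or q)), u
3. not (Dia (s implies not s) or Dia (not p or q)), u
4. not Dia (s implies not s), u
5. not Dia (not p or q), u
6. not (s implies not s), u
7. s, u
8. not (not p or q), u
9. p, u
10. not q, u
11. (s implies not s) or (not p or q), v
12. not (s implies not s), v
13. s, v
14. not (not p or q), v
15. p, v
16. not q, v
17. not p or q, v
18. q, v
Accessibility: uRu, uRv, vRv
Branch closes: q and not q both at v.
All branches of the negation close; one closing branch shown above.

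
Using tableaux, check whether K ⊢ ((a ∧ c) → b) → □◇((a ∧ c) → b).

Tableau for the negation ¬(((a ∧ c) → b) → □◇((a ∧ c) → b)):
1. ¬(((a ∧ c) → b) → □◇((a ∧ c) → b)), 0
2. (a ∧ c) → b, 0
3. ¬□◇((a ∧ c) → b), 0
4. b, 0
5. ¬◇((a ∧ c) → b), 1
Accessibility: 0R1
The negation has an open branch (countermodel exists).

No, not valid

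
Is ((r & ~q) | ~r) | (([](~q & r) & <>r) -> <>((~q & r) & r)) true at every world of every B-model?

Tableau for the negation ~(((r & ~q) | ~r) | (([](~q & r) & <>r) -> <>((~q & r) & r))):
1. ~(((r & ~q) | ~r) | (([](~q & r) & <>r) -> <>((~q & r) & r))), u
2. ~((r & ~q) | ~r), u
3. ~(([](~q & r) & <>r) -> <>((~q & r) & r)), u
4. ~(r & ~q), u
5. r, u
6. [](~q & r) & <>r, u
7. ~<>((~q & r) & r), u
8. [](~q & r), u
9. <>r, u
10. ~((~q & r) & r), u
11. ~q & r, u
12. ~q, u
13. q, u
Accessibility: uRu
Branch closes: q and ~q both at u.
All branches of the negation close; one closing branch shown above.

Valid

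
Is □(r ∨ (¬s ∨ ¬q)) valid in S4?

Invalid (countermodel exists)

Tableau for the negation ¬□(r ∨ (¬s ∨ ¬q)):
1. ¬□(r ∨ (¬s ∨ ¬q)), w0
2. ¬(r ∨ (¬s ∨ ¬q)), w1
3. ¬r, w1
4. ¬(¬s ∨ ¬q), w1
5. s, w1
6. q, w1
Accessibility: w0Rw0, w0Rw1, w1Rw1
The negation has an open branch (countermodel exists).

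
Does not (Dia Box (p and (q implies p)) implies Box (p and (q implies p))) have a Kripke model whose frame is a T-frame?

1. not (Dia Box (p and (q implies p)) implies Box (p and (q implies p))), w0
2. Dia Box (p and (q implies p)), w0   [neg-implies-rule on 1]
3. not Box (p and (q implies p)), w0   [neg-implies-rule on 1]
4. Box (p and (q implies p)), w1   [Dia-rule on 2: fresh world w1, w0Rw1]
5. p and (q implies p), w1   [Box-rule on 4 via w1Rw1]
6. p, w1   [and-rule on 5]
7. q implies p, w1   [and-rule on 5]
8. not (p and (q implies p)), w2   [neg-Box-rule on 3: fresh world w2, w0Rw2]
9. not (q implies p), w2   [neg-and-rule on 8 (branches; this branch)]
10. q, w2   [neg-implies-rule on 9]
11. not p, w2   [neg-implies-rule on 9]
Accessibility: w0Rw0, w0Rw1, w0Rw2, w1Rw1, w2Rw2

Yes, satisfiable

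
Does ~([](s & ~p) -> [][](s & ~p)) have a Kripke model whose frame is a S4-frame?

1. ~([](s & ~p) -> [][](s & ~p)), u
2. [](s & ~p), u
3. ~[][](s & ~p), u
4. s & ~p, u
5. s, u
6. ~p, u
7. ~[](s & ~p), v
8. s & ~p, v
9. s, v
10. ~p, v
11. ~(s & ~p), w
12. s & ~p, w
13. s, w
14. ~p, w
15. p, w
Accessibility: uRu, uRv, uRw, vRv, vRw, wRw
Branch closes: p and ~p both at w.
(One branch shown.) All branches close.

Unsatisfiable (every branch closes)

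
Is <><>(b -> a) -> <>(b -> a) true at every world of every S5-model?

Valid

Tableau for the negation ~(<><>(b -> a) -> <>(b -> a)):
1. ~(<><>(b -> a) -> <>(b -> a)), 0
2. <><>(b -> a), 0
3. ~<>(b -> a), 0
4. ~(b -> a), 0
5. b, 0
6. ~a, 0
7. <>(b -> a), 1
8. ~(b -> a), 1
9. b, 1
10. ~a, 1
11. b -> a, 2
12. ~(b -> a), 2
13. b, 2
14. ~a, 2
15. a, 2
Accessibility: 0R0, 0R1, 0R2, 1R0, 1R1, 1R2, 2R0, 2R1, 2R2
Branch closes: a and ~a both at 2.
All branches of the negation close; one closing branch shown above.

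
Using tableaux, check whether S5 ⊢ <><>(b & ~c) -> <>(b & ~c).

Tableau for the negation ~(<><>(b & ~c) -> <>(b & ~c)):
1. ~(<><>(b & ~c) -> <>(b & ~c)), 0
2. <><>(b & ~c), 0   [~->-rule on 1]
3. ~<>(b & ~c), 0   [~->-rule on 1]
4. ~(b & ~c), 0   [~<>-rule on 3 via 0R0]
5. c, 0   [~&-rule on 4 (branches; this branch)]
6. <>(b & ~c), 1   [<>-rule on 2: fresh world 1, 0R1]
7. ~(b & ~c), 1   [~<>-rule on 3 via 0R1]
8. c, 1   [~&-rule on 7 (branches; this branch)]
9. b & ~c, 2   [<>-rule on 6: fresh world 2, 1R2]
10. b, 2   [&-rule on 9]
11. ~c, 2   [&-rule on 9]
12. ~(b & ~c), 2   [~<>-rule on 3 via 0R2]
13. c, 2   [~&-rule on 12 (branches; this branch)]
Accessibility: 0R0, 0R1, 0R2, 1R0, 1R1, 1R2, 2R0, 2R1, 2R2
Branch closes: c and ~c both at 2.
Every branch of the negation's tableau closes; the branch above is one of them.

Valid in S5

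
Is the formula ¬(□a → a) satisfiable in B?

1. ¬(□a → a), 0
2. □a, 0   [¬→-rule on 1]
3. ¬a, 0   [¬→-rule on 1]
4. a, 0   [□-rule on 2 via 0R0]
Accessibility: 0R0
Branch closes: a and ¬a both at 0.
(One branch shown.) All branches close.

No, unsatisfiable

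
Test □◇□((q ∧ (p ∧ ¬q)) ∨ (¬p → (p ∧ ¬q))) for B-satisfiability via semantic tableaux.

Satisfiable (open branch found)

1. □◇□((q ∧ (p ∧ ¬q)) ∨ (¬p → (p ∧ ¬q))), 0
2. ◇□((q ∧ (p ∧ ¬q)) ∨ (¬p → (p ∧ ¬q))), 0
3. □((q ∧ (p ∧ ¬q)) ∨ (¬p → (p ∧ ¬q))), 1
4. ◇□((q ∧ (p ∧ ¬q)) ∨ (¬p → (p ∧ ¬q))), 1
5. (q ∧ (p ∧ ¬q)) ∨ (¬p → (p ∧ ¬q)), 0
6. (q ∧ (p ∧ ¬q)) ∨ (¬p → (p ∧ ¬q)), 1
7. ¬p → (p ∧ ¬q), 0
8. ¬p → (p ∧ ¬q), 1
9. p ∧ ¬q, 0
10. p, 0
11. ¬q, 0
12. p ∧ ¬q, 1
13. p, 1
14. ¬q, 1
15. □((q ∧ (p ∧ ¬q)) ∨ (¬p → (p ∧ ¬q))), 2
16. (q ∧ (p ∧ ¬q)) ∨ (¬p → (p ∧ ¬q)), 2
17. ¬p → (p ∧ ¬q), 2
18. p ∧ ¬q, 2
19. p, 2
20. ¬q, 2
Accessibility: 0R0, 0R1, 1R0, 1R1, 1R2, 2R1, 2R2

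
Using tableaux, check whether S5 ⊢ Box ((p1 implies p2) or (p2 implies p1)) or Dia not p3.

Valid

Tableau for the negation not (Box ((p1 implies p2) or (p2 implies p1)) or Dia not p3):
1. not (Box ((p1 implies p2) or (p2 implies p1)) or Dia not p3), 0
2. not Box ((p1 implies p2) or (p2 implies p1)), 0
3. not Dia not p3, 0
4. p3, 0
5. not ((p1 implies p2) or (p2 implies p1)), 1
6. not (p1 implies p2), 1
7. not (p2 implies p1), 1
8. p1, 1
9. not p2, 1
10. p2, 1
11. not p1, 1
Accessibility: 0R0, 0R1, 1R0, 1R1
Branch closes: p2 and not p2 both at 1.
Every branch of the negation's tableau closes; the branch above is one of them.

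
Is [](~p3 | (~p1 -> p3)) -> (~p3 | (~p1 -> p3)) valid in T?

Tableau for the negation ~([](~p3 | (~p1 -> p3)) -> (~p3 | (~p1 -> p3))):
1. ~([](~p3 | (~p1 -> p3)) -> (~p3 | (~p1 -> p3))), w0
2. [](~p3 | (~p1 -> p3)), w0
3. ~(~p3 | (~p1 -> p3)), w0
4. p3, w0
5. ~(~p1 -> p3), w0
6. ~p1, w0
7. ~p3, w0
Accessibility: w0Rw0
Branch closes: p3 and ~p3 both at w0.
All branches of the negation close; one closing branch shown above.

Valid in T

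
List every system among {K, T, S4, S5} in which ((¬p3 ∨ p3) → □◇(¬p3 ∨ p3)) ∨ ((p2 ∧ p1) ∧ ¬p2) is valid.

T, S4, S5

K-tableau for the negation ¬(((¬p3 ∨ p3) → □◇(¬p3 ∨ p3)) ∨ ((p2 ∧ p1) ∧ ¬p2)):
1. ¬(((¬p3 ∨ p3) → □◇(¬p3 ∨ p3)) ∨ ((p2 ∧ p1) ∧ ¬p2)), u
2. ¬((¬p3 ∨ p3) → □◇(¬p3 ∨ p3)), u
3. ¬((p2 ∧ p1) ∧ ¬p2), u
4. ¬p3 ∨ p3, u
5. ¬□◇(¬p3 ∨ p3), u
6. p2, u
7. p3, u
8. ¬◇(¬p3 ∨ p3), v
Accessibility: uRv
Complete open branch: countermodel on a K-frame, so not valid in K.
T-tableau for the negation ¬(((¬p3 ∨ p3) → □◇(¬p3 ∨ p3)) ∨ ((p2 ∧ p1) ∧ ¬p2)):
1. ¬(((¬p3 ∨ p3) → □◇(¬p3 ∨ p3)) ∨ ((p2 ∧ p1) ∧ ¬p2)), u
2. ¬((¬p3 ∨ p3) → □◇(¬p3 ∨ p3)), u
3. ¬((p2 ∧ p1) ∧ ¬p2), u
4. ¬p3 ∨ p3, u
5. ¬□◇(¬p3 ∨ p3), u
6. ¬(p2 ∧ p1), u
7. p3, u
8. ¬p1, u
9. ¬◇(¬p3 ∨ p3), v
10. ¬(¬p3 ∨ p3), v
11. p3, v
12. ¬p3, v
Accessibility: uRu, uRv, vRv
Branch closes: p3 and ¬p3 both at v.
Every branch closes (one shown): valid in T, hence also in S4, S5 (every theorem of T is a theorem of S4 and S5).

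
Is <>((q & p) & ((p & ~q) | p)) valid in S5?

Not valid

Tableau for the negation ~<>((q & p) & ((p & ~q) | p)):
1. ~<>((q & p) & ((p & ~q) | p)), w0
2. ~((q & p) & ((p & ~q) | p)), w0
3. ~((p & ~q) | p), w0
4. ~(p & ~q), w0
5. ~p, w0
6. q, w0
Accessibility: w0Rw0
The negation has an open branch (countermodel exists).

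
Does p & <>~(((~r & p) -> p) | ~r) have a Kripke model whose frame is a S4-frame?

1. p & <>~(((~r & p) -> p) | ~r), u
2. p, u
3. <>~(((~r & p) -> p) | ~r), u
4. ~(((~r & p) -> p) | ~r), v
5. ~((~r & p) -> p), v
6. r, v
7. ~r & p, v
8. ~p, v
9. ~r, v
10. p, v
Accessibility: uRu, uRv, vRv
Branch closes: r and ~r both at v.
(One branch shown.) All branches close.

Unsatisfiable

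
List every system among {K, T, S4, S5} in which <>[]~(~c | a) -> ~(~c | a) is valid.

S5

S5-tableau for the negation ~(<>[]~(~c | a) -> ~(~c | a)):
1. ~(<>[]~(~c | a) -> ~(~c | a)), w0
2. <>[]~(~c | a), w0
3. ~c | a, w0
4. a, w0
5. []~(~c | a), w1
6. ~(~c | a), w0
7. c, w0
8. ~a, w0
Accessibility: w0Rw0, w0Rw1, w1Rw0, w1Rw1
Branch closes: a and ~a both at w0.
Every branch closes (one shown): valid in S5.
S4-tableau for the negation ~(<>[]~(~c | a) -> ~(~c | a)):
1. ~(<>[]~(~c | a) -> ~(~c | a)), w0
2. <>[]~(~c | a), w0
3. ~c | a, w0
4. a, w0
5. []~(~c | a), w1
6. ~(~c | a), w1
7. c, w1
8. ~a, w1
Accessibility: w0Rw0, w0Rw1, w1Rw1
Complete open branch: countermodel on an S4-frame, so not valid in S4, nor in K, T (the same frame is also a K-frame and a T-frame).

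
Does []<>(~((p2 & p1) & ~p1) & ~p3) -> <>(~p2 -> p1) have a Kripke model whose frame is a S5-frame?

Satisfiable

1. []<>(~((p2 & p1) & ~p1) & ~p3) -> <>(~p2 -> p1), 0
2. <>(~p2 -> p1), 0
3. ~p2 -> p1, 1
4. p1, 1
Accessibility: 0R0, 0R1, 1R0, 1R1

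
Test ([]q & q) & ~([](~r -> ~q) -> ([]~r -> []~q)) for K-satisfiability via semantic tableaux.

1. ([]q & q) & ~([](~r -> ~q) -> ([]~r -> []~q)), w0
2. []q & q, w0
3. ~([](~r -> ~q) -> ([]~r -> []~q)), w0
4. []q, w0
5. q, w0
6. [](~r -> ~q), w0
7. ~([]~r -> []~q), w0
8. []~r, w0
9. ~[]~q, w0
10. q, w1
11. ~r -> ~q, w1
12. ~r, w1
13. ~q, w1
Accessibility: w0Rw1
Branch closes: q and ~q both at w1.
All branches of the tableau close; one closing branch shown above.

Unsatisfiable (every branch closes)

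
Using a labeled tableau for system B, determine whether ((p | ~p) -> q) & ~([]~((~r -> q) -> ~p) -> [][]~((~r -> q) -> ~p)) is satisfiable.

Satisfiable (open branch found)

1. ((p | ~p) -> q) & ~([]~((~r -> q) -> ~p) -> [][]~((~r -> q) -> ~p)), w0
2. (p | ~p) -> q, w0   [&-rule on 1]
3. ~([]~((~r -> q) -> ~p) -> [][]~((~r -> q) -> ~p)), w0   [&-rule on 1]
4. []~((~r -> q) -> ~p), w0   [~->-rule on 3]
5. ~[][]~((~r -> q) -> ~p), w0   [~->-rule on 3]
6. ~((~r -> q) -> ~p), w0   [[]-rule on 4 via w0Rw0]
7. ~r -> q, w0   [~->-rule on 6]
8. p, w0   [~->-rule on 6]
9. q, w0   [->-rule on 2 (branches; this branch)]
10. ~[]~((~r -> q) -> ~p), w1   [~[]-rule on 5: fresh world w1, w0Rw1]
11. ~((~r -> q) -> ~p), w1   [[]-rule on 4 via w0Rw1]
12. ~r -> q, w1   [~->-rule on 11]
13. p, w1   [~->-rule on 11]
14. q, w1   [->-rule on 12 (branches; this branch)]
15. (~r -> q) -> ~p, w2   [~[]-rule on 10: fresh world w2, w1Rw2]
16. ~p, w2   [->-rule on 15 (branches; this branch)]
Accessibility: w0Rw0, w0Rw1, w1Rw0, w1Rw1, w1Rw2, w2Rw1, w2Rw2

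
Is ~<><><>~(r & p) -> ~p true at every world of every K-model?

No, not valid

Tableau for the negation ~(~<><><>~(r & p) -> ~p):
1. ~(~<><><>~(r & p) -> ~p), u
2. ~<><><>~(r & p), u
3. p, u
The negation has an open branch (countermodel exists).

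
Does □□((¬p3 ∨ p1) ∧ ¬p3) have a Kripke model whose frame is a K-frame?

Yes, satisfiable

1. □□((¬p3 ∨ p1) ∧ ¬p3), 0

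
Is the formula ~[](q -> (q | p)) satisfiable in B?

No, unsatisfiable

1. ~[](q -> (q | p)), u
2. ~(q -> (q | p)), v
3. q, v
4. ~(q | p), v
5. ~q, v
6. ~p, v
Accessibility: uRu, uRv, vRu, vRv
Branch closes: q and ~q both at v.
Every branch closes; the branch above is one of them.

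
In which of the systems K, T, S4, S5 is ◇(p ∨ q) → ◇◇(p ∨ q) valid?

T, S4, S5

T-tableau for the negation ¬(◇(p ∨ q) → ◇◇(p ∨ q)):
1. ¬(◇(p ∨ q) → ◇◇(p ∨ q)), u
2. ◇(p ∨ q), u   [¬→-rule on 1]
3. ¬◇◇(p ∨ q), u   [¬→-rule on 1]
4. ¬◇(p ∨ q), u   [¬◇-rule on 3 via uRu]
5. ¬(p ∨ q), u   [¬◇-rule on 4 via uRu]
6. ¬p, u   [¬∨-rule on 5]
7. ¬q, u   [¬∨-rule on 5]
8. p ∨ q, v   [◇-rule on 2: fresh world v, uRv]
9. ¬◇(p ∨ q), v   [¬◇-rule on 3 via uRv]
10. ¬(p ∨ q), v   [¬◇-rule on 4 via uRv]
11. ¬p, v   [¬∨-rule on 10]
12. ¬q, v   [¬∨-rule on 10]
13. q, v   [∨-rule on 8 (branches; this branch)]
Accessibility: uRu, uRv, vRv
Branch closes: q and ¬q both at v.
Every branch closes (one shown): valid in T, hence also in S4, S5 (every theorem of T is a theorem of S4 and S5).
K-tableau for the negation ¬(◇(p ∨ q) → ◇◇(p ∨ q)):
1. ¬(◇(p ∨ q) → ◇◇(p ∨ q)), u
2. ◇(p ∨ q), u   [¬→-rule on 1]
3. ¬◇◇(p ∨ q), u   [¬→-rule on 1]
4. p ∨ q, v   [◇-rule on 2: fresh world v, uRv]
5. ¬◇(p ∨ q), v   [¬◇-rule on 3 via uRv]
6. q, v   [∨-rule on 4 (branches; this branch)]
Accessibility: uRv
Complete open branch: countermodel on a K-frame, so not valid in K.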